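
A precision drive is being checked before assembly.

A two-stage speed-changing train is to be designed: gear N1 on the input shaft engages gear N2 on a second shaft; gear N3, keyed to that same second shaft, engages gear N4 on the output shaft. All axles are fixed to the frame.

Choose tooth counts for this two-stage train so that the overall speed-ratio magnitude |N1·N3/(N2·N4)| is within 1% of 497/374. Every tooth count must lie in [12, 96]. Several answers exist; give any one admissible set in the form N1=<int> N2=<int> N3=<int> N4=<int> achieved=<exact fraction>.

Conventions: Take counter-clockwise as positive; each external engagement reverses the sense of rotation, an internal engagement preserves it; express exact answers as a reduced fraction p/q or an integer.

topology: fixed-axis compound train — 2 stages, target 497/374
target = 497/374 in lowest terms: an exact hit needs N1·N3 = k·497 and N2·N4 = k·374 for one integer k, every count in [12, 96]; additionally prefer no 1:1 stage (N1 ≠ N2, N3 ≠ N4)
k = 1: no 1:1-free in-range split of k·497 and k·374 into factor pairs; take k = 2
k = 2: N1·N3 = 994 = 14·71, N2·N4 = 748 = 17·44
achieved = 14·71/(17·44) = 497/374; |achieved − target| = 0 ≤ 497/37400 ✓

N1=14 N2=17 N3=71 N4=44 achieved=497/374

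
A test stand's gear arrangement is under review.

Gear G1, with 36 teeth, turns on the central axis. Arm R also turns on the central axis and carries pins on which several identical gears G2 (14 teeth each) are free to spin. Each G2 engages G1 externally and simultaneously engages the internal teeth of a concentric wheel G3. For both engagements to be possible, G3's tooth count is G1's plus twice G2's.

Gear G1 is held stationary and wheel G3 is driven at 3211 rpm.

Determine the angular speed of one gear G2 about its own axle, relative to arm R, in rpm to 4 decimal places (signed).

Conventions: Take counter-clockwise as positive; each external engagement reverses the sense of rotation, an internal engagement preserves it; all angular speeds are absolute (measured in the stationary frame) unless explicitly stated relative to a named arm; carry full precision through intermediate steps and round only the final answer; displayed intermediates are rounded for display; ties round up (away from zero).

+5284.3886 rpm

class = planetary set [G3 = 36+2·14 = 64; Willis about the carrier]
normalise by the input: solve with ω_ring = 1, then scale by 3211 rpm
ring teeth: 36 + 2·14 = 64
36(ω_sun−ω_arm) = −64(ω_ring−ω_arm),  ω_sun = 0, ω_ring = 1
36(0−ω_arm) = −64(1−ω_arm)  ⇒  100·ω_arm = 64  ⇒  ω_arm = 16/25
sun–planet mesh: 36·(0−16/25) = −14·(ω_p−ω_arm)  ⇒  ω_p−ω_arm = 288/175
scale: ω_p−ω_arm = 288/175 × 3211 rpm = +5284.3886 rpm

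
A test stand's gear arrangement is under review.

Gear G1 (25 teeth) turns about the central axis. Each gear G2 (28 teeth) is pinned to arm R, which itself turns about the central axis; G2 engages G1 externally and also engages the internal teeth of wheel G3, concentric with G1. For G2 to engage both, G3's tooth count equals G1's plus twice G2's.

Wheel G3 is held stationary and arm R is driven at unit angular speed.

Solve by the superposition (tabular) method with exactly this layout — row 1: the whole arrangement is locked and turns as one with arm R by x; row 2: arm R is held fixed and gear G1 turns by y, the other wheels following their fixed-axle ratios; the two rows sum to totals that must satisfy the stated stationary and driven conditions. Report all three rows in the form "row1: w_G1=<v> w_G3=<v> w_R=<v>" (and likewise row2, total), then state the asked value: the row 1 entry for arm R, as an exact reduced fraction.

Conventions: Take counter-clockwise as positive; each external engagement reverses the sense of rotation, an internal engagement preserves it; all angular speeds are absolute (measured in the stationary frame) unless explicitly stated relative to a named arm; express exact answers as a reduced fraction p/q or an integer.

row1: w_G1=1 w_G3=1 w_R=1
row2: w_G1=81/25 w_G3=-1 w_R=0
total: w_G1=106/25 w_G3=0 w_R=1
asked value: 1

planetary set (25T centre, 28T on arm, 81T internal) — Willis relation
row 1: whole set turns with the arm by x
row 2 (arm held, sun turns y): ω_ring = −(25/81)·y, ω_arm = 0
boundary: total ω_ring = x − (25/81)·y = 0 and total ω_arm = x = 1  ⇒  y = 81/25, x = 1
row 2 ring = −(25/81)·81/25 = -1
totals (row 1 + row 2): sun 1 + 81/25 = 106/25, ring 1 + (-1) = 0, arm 1 + 0 = 1
asked cell (row1, arm) = 1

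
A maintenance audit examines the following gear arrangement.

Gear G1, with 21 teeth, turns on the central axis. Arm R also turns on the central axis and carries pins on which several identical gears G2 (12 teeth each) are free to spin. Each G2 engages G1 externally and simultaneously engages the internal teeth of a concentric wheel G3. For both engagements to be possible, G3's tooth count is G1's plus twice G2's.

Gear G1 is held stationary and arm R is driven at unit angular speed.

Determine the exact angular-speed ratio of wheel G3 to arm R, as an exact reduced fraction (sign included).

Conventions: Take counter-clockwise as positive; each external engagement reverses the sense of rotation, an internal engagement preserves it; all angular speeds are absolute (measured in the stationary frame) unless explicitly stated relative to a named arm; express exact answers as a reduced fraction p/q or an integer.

22/15

planetary set (21T centre, 12T on arm, 45T internal) — Willis relation
ring teeth: 21 + 2·12 = 45
21(ω_sun−ω_arm) = −45(ω_ring−ω_arm),  ω_sun = 0, ω_arm = 1
ω_ring = 1 − (21/45)(0−1) = 22/15
ω_out/ω_in = 22/15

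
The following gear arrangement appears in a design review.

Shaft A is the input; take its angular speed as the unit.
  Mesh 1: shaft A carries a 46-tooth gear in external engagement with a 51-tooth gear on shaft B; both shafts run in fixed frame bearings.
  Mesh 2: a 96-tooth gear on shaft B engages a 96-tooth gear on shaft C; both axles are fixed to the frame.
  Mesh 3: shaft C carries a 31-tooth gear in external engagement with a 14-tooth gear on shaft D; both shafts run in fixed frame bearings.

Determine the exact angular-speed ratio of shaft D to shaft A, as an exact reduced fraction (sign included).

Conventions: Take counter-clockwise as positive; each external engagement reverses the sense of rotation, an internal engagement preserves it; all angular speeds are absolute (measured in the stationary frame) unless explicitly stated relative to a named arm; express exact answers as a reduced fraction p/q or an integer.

class = fixed-axis compound train [3 meshes; 3 ratios multiply, 3 sense flips]
mesh 1 [46T→51T]: running ratio 46/51, sense −
mesh 2 [96T→96T]: running ratio 46/51, sense +
mesh 3 [31T→14T]: running ratio 713/357, sense −
ω_out/ω_in = -713/357

-713/357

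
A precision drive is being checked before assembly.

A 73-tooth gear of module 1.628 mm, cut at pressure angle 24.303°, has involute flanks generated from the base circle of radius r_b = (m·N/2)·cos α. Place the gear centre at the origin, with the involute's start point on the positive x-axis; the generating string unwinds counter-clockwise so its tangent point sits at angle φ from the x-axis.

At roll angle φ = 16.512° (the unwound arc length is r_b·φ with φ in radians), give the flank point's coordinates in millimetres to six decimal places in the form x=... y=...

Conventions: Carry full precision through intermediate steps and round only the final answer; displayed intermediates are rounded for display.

x=56.358554 y=0.428495

topology: single-mesh involute geometry — m = 1.628, N = 73
pitch radius r_p = m·N/2 = 1.628·73/2 = 59.422000
base radius r_b = r_p·cos α = 59.422000·cos 24.303° = 54.156125
roll angle φ = 16.512° = 0.28818877 rad
x = r_b·(cos φ + φ·sin φ) = 56.358554
y = r_b·(sin φ − φ·cos φ) = 0.428495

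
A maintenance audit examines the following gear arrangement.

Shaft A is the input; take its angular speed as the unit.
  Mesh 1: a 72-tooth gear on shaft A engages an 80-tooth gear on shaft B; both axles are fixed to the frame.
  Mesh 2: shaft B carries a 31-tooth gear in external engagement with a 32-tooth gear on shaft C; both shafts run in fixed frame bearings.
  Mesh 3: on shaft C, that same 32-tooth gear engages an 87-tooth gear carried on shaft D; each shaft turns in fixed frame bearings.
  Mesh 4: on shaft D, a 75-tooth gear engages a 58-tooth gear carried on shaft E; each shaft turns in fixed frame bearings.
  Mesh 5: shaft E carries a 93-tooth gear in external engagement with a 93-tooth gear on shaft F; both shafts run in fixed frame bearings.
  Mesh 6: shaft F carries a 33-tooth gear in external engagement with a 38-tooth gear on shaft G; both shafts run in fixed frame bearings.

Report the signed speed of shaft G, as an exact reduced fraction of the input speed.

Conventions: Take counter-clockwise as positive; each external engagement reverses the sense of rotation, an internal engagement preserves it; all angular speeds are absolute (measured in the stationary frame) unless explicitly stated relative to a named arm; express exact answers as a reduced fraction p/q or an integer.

46035/127832

6-mesh fixed-axis compound train (all bearings frame-fixed)
mesh 1 [72T→80T]: |ω|/ω_in = 1×72/80 = 9/10, sense flips to −
mesh 2 [31T→32T]: |ω|/ω_in = (9/10)×31/32 = 279/320, sense flips to +
mesh 3 [32T→87T]: |ω|/ω_in = (279/320)×32/87 = 93/290, sense flips to −
mesh 4 [75T→58T]: |ω|/ω_in = (93/290)×75/58 = 1395/3364, sense flips to +
mesh 5 [93T→93T]: |ω|/ω_in = (1395/3364)×93/93 = 1395/3364, sense flips to −
mesh 6 [33T→38T]: |ω|/ω_in = (1395/3364)×33/38 = 46035/127832, sense flips to +
signed output speed (× input speed) = 46035/127832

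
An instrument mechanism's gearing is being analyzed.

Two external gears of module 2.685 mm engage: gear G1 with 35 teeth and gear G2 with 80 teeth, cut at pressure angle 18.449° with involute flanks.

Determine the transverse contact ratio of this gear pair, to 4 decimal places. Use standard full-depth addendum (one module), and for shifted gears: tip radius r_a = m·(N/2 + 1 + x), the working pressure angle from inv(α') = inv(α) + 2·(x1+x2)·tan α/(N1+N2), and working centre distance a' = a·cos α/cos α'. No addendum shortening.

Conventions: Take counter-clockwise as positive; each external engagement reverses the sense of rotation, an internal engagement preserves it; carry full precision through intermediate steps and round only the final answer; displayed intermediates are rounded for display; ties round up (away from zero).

class = single-mesh tooth geometry [involute pair 35T × 80T, m = 2.685]
base radii: r_b1 = 44.572611, r_b2 = 101.880254
tip radii: r_a1 = 49.672500, r_a2 = 110.085000
no profile shift: α' = α, a' = a
action lengths: √(r_a1²−r_b1²) = 21.923494, √(r_a2²−r_b2²) = 41.702770
base pitch p_b = π·m·cos α = 8.001656
CR = (21.923494 + 41.702770 − 154.387500·sin 18.44900°)/8.001656 = 1.845709
contact ratio ≈ 1.8457

1.8457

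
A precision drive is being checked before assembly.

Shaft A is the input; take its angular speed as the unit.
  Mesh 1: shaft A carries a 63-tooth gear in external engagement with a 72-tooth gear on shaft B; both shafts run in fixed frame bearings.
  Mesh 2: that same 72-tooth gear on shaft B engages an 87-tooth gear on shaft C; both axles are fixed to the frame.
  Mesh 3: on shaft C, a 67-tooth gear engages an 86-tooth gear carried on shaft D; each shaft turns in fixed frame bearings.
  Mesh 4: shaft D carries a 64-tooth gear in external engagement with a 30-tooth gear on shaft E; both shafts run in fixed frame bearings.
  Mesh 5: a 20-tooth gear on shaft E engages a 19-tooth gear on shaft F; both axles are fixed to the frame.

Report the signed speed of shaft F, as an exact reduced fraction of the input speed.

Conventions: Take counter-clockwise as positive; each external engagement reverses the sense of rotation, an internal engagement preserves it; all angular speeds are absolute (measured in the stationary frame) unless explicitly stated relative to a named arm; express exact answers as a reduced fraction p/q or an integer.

5-mesh fixed-axis compound train (all bearings frame-fixed)
mesh 1 [63T→72T]: |ω|/ω_in = 1×63/72 = 7/8, sense flips to −
mesh 2 [72T→87T]: |ω|/ω_in = (7/8)×72/87 = 21/29, sense flips to +
mesh 3 [67T→86T]: |ω|/ω_in = (21/29)×67/86 = 1407/2494, sense flips to −
mesh 4 [64T→30T]: |ω|/ω_in = (1407/2494)×64/30 = 7504/6235, sense flips to +
mesh 5 [20T→19T]: |ω|/ω_in = (7504/6235)×20/19 = 30016/23693, sense flips to −
signed output speed (× input speed) = -30016/23693

-30016/23693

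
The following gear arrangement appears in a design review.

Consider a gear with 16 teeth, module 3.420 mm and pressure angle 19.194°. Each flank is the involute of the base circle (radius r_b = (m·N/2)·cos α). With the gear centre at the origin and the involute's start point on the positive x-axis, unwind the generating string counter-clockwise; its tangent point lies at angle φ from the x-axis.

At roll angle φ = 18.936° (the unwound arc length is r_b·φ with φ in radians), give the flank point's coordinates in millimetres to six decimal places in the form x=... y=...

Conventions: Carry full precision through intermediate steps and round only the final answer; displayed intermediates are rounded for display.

x=27.211945 y=0.307540

class = single-mesh tooth geometry [base-circle involute, m = 3.420, 16T]
pitch radius r_p = m·N/2 = 3.420·16/2 = 27.360000
base radius r_b = r_p·cos α = 27.360000·cos 19.194° = 25.839080
roll angle φ = 18.936° = 0.33049555 rad
x = r_b·(cos φ + φ·sin φ) = 27.211945
y = r_b·(sin φ − φ·cos φ) = 0.307540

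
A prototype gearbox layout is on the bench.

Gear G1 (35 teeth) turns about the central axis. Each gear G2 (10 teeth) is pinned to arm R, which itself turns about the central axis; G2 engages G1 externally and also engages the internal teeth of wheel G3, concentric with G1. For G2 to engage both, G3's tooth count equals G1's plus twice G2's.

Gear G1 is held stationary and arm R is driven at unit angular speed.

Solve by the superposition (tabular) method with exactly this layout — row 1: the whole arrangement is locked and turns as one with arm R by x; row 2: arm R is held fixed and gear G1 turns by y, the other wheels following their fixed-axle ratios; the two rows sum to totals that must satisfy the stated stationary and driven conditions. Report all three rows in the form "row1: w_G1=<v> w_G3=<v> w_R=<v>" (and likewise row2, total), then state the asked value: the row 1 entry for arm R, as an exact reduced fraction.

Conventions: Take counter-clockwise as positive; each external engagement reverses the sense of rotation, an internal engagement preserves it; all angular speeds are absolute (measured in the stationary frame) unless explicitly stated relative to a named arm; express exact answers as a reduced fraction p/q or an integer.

planetary set (35T centre, 10T on arm, 55T internal) — Willis relation
row 1 (train locked, turned with arm): all members turn x
superposition row 2 [arm held]: sun y, ring −(35/55)·y, arm 0
boundary: total ω_sun = x + y = 0 and total ω_arm = x = 1  ⇒  y = -1, x = 1
row 2 ring = −(35/55)·(-1) = 7/11
totals (row 1 + row 2): sun 1 + (-1) = 0, ring 1 + 7/11 = 18/11, arm 1 + 0 = 1
asked cell (row1, arm) = 1

row1: w_G1=1 w_G3=1 w_R=1
row2: w_G1=-1 w_G3=7/11 w_R=0
total: w_G1=0 w_G3=18/11 w_R=1
asked value: 1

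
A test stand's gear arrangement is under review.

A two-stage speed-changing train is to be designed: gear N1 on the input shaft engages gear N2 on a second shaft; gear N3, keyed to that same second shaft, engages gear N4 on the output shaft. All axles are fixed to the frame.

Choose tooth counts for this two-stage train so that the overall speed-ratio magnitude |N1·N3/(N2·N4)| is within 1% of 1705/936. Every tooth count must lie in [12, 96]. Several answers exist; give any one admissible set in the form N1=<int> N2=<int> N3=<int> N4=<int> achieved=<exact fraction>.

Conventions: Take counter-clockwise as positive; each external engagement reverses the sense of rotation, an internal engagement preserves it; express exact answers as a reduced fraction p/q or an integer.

2-stage fixed-axis compound train for ratio 1705/936
target = 1705/936 in lowest terms: an exact hit needs N1·N3 = k·1705 and N2·N4 = k·936 for one integer k, every count in [12, 96]; additionally prefer no 1:1 stage (N1 ≠ N2, N3 ≠ N4)
k = 1: N1·N3 = 1705 = 31·55, N2·N4 = 936 = 12·78
achieved = 31·55/(12·78) = 1705/936; |achieved − target| = 0 ≤ 341/18720 ✓

N1=31 N2=12 N3=55 N4=78 achieved=1705/936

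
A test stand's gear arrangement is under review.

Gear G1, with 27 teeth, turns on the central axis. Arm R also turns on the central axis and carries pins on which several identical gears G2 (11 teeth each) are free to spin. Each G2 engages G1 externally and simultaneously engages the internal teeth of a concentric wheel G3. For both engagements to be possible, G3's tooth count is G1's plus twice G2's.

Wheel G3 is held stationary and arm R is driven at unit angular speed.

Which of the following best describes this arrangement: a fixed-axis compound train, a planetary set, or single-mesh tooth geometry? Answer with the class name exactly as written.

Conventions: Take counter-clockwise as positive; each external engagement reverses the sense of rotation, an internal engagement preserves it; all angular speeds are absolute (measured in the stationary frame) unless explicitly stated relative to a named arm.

class = planetary set [G3 = 27+2·11 = 49; Willis about the carrier]
classification: planetary set

planetary set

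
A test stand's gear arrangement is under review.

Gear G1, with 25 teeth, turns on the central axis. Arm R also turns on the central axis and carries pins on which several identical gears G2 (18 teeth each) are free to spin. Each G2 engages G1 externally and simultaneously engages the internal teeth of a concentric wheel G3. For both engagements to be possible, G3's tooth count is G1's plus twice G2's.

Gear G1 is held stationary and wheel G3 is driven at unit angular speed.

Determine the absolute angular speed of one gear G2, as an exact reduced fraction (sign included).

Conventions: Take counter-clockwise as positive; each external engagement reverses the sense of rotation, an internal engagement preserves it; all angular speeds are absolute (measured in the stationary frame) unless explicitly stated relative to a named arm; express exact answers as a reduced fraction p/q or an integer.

recognized (axles ride arm R): planetary set, 25/18/61 teeth
ring teeth: 25 + 2·18 = 61
25(ω_sun−ω_arm) = −61(ω_ring−ω_arm),  ω_sun = 0, ω_ring = 1
25(0−ω_arm) = −61(1−ω_arm)  ⇒  86·ω_arm = 61  ⇒  ω_arm = 61/86
sun–planet mesh: 25·(0−61/86) = −18·(ω_p−ω_arm)  ⇒  ω_p−ω_arm = 1525/1548
ω_p = 61/86 + 1525/1548 = 61/36
exact speed ratio = 61/36

61/36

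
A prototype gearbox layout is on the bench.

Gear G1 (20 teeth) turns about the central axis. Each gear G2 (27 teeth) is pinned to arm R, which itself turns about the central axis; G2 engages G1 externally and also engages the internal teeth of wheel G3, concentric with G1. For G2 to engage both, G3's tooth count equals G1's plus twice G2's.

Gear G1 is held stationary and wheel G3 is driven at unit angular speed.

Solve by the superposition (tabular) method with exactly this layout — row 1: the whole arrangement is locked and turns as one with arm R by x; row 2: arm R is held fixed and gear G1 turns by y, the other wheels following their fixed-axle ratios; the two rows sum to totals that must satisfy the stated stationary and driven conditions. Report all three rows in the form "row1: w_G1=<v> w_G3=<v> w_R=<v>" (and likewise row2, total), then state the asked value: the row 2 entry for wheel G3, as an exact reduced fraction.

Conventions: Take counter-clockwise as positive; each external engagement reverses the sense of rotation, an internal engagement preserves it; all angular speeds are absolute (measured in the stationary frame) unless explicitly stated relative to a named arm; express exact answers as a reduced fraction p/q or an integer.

row1: w_G1=37/47 w_G3=37/47 w_R=37/47
row2: w_G1=-37/47 w_G3=10/47 w_R=0
total: w_G1=0 w_G3=1 w_R=37/47
asked value: 10/47

planetary set (20T centre, 27T on arm, 74T internal) — Willis relation
superposition row 1 [locked train]: every member turns x
row 2 — arm fixed, fixed-axis ratios: sun y, ring −(20/74)·y, arm 0
boundary: total ω_sun = x + y = 0 and total ω_ring = x − (20/74)·y = 1  ⇒  y = -37/47, x = 37/47
row 2 ring = −(20/74)·(-37/47) = 10/47
totals (row 1 + row 2): sun 37/47 + (-37/47) = 0, ring 37/47 + 10/47 = 1, arm 37/47 + 0 = 37/47
asked cell (row2, ring) = 10/47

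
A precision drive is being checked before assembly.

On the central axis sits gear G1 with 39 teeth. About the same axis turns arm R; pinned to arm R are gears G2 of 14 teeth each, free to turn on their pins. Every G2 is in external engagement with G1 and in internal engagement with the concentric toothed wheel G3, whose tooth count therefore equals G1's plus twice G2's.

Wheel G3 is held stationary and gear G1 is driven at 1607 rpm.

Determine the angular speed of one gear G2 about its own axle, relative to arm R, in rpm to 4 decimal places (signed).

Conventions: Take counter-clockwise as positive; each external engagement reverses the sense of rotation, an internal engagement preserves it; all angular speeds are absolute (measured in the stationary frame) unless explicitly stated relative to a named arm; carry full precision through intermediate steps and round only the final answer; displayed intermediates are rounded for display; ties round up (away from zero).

-2829.5761 rpm

recognized (axles ride arm R): planetary set, 39/14/67 teeth
normalise by the input: solve with ω_sun = 1, then scale by 1607 rpm
ring teeth: 39 + 2·14 = 67
39(ω_sun−ω_arm) = −67(ω_ring−ω_arm),  ω_ring = 0, ω_sun = 1
39(1−ω_arm) = −67(0−ω_arm)  ⇒  106·ω_arm = 39  ⇒  ω_arm = 39/106
sun–planet mesh: 39·(1−39/106) = −14·(ω_p−ω_arm)  ⇒  ω_p−ω_arm = -2613/1484
scale: ω_p−ω_arm = -2613/1484 × 1607 rpm = -2829.5761 rpm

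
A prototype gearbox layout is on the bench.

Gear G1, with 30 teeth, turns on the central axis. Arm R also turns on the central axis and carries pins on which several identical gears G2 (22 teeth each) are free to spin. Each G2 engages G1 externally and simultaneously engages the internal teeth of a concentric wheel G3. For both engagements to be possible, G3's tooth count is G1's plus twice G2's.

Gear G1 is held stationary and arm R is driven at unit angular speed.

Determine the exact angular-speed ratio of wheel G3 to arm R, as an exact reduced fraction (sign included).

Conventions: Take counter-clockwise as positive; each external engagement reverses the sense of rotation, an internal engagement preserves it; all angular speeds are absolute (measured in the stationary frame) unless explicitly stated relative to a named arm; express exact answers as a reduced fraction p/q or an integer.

52/37

class = planetary set [G3 = 30+2·22 = 74; Willis about the carrier]
ring teeth: 30 + 2·22 = 74
30(ω_sun−ω_arm) = −74(ω_ring−ω_arm),  ω_sun = 0, ω_arm = 1
ω_ring = 1 − (30/74)(0−1) = 52/37
ω_out/ω_in = 52/37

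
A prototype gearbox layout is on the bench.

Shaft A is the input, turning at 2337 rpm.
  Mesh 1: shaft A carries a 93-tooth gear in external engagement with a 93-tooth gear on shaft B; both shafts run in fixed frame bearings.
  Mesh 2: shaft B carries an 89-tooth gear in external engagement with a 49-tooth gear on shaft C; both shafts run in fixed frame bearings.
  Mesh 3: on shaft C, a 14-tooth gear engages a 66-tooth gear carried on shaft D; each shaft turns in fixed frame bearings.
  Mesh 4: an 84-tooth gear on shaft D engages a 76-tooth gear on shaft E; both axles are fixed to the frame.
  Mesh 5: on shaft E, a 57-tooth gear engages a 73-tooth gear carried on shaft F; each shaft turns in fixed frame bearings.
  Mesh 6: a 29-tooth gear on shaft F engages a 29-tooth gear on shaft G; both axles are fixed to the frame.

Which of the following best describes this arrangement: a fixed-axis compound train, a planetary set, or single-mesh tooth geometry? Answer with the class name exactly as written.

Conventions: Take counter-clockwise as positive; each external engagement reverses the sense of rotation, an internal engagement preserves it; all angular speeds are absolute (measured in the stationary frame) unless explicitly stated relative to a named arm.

fixed-axis compound train

recognized (7 fixed axles, 6 meshes): fixed-axis compound train
classification: fixed-axis compound train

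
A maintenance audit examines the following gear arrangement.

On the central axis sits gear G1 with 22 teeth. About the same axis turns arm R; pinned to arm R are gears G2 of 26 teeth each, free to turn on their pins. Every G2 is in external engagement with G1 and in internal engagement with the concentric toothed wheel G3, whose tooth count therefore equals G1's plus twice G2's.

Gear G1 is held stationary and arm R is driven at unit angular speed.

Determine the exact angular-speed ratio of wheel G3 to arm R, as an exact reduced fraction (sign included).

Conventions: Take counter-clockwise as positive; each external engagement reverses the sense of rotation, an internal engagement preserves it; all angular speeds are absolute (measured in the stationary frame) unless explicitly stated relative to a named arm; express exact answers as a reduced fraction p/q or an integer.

48/37

topology: planetary set — G1 22T / G2 26T / G3 74T, arm = carrier (Willis)
ring teeth: 22 + 2·26 = 74
22(ω_sun−ω_arm) = −74(ω_ring−ω_arm),  ω_sun = 0, ω_arm = 1
ω_ring = 1 − (22/74)(0−1) = 48/37
ω_out/ω_in = 48/37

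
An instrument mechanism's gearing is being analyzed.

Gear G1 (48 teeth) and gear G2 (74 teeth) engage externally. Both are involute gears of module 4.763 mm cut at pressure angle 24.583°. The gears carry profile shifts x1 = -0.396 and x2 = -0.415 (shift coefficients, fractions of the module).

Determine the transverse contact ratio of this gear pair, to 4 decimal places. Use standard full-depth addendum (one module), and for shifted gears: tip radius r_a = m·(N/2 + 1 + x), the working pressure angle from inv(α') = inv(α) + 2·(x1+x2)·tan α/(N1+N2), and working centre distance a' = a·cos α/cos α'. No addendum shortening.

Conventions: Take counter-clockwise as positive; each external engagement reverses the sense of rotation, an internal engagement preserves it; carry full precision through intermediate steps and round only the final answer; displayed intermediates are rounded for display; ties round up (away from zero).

class = single-mesh tooth geometry [involute pair 48T × 74T, m = 4.763]
base radii: r_b1 = 103.950713, r_b2 = 160.257348
tip radii: r_a1 = 117.188852, r_a2 = 179.017355
inv(α') = inv(24.583°) + 2·(-0.396-0.415)·tan α/(48+74) = 0.02234041  ⇒  α' = 22.77214°
a' = a·cos α / cos α' = 290.5430·cos 24.583°/cos 22.77214° = 286.543718
action lengths: √(r_a1²−r_b1²) = 54.106159, √(r_a2²−r_b2²) = 79.779669
base pitch p_b = π·m·cos α = 13.607116
CR = (54.106159 + 79.779669 − 286.543718·sin 22.77214°)/13.607116 = 1.688391
contact ratio ≈ 1.6884

1.6884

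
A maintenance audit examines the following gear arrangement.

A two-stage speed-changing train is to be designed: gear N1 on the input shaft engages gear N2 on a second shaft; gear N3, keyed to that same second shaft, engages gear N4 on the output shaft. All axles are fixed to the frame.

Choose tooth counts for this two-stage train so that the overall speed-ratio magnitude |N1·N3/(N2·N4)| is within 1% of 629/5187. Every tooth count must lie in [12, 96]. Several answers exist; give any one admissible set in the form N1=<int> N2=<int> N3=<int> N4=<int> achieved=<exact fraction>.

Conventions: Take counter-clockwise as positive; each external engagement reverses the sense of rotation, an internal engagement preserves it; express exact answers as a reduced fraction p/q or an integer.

design class (target 629/5187): fixed-axis compound train
target = 629/5187 in lowest terms: an exact hit needs N1·N3 = k·629 and N2·N4 = k·5187 for one integer k, every count in [12, 96]; additionally prefer no 1:1 stage (N1 ≠ N2, N3 ≠ N4)
k = 1: N1·N3 = 629 = 17·37, N2·N4 = 5187 = 57·91
achieved = 17·37/(57·91) = 629/5187; |achieved − target| = 0 ≤ 629/518700 ✓

N1=17 N2=57 N3=37 N4=91 achieved=629/5187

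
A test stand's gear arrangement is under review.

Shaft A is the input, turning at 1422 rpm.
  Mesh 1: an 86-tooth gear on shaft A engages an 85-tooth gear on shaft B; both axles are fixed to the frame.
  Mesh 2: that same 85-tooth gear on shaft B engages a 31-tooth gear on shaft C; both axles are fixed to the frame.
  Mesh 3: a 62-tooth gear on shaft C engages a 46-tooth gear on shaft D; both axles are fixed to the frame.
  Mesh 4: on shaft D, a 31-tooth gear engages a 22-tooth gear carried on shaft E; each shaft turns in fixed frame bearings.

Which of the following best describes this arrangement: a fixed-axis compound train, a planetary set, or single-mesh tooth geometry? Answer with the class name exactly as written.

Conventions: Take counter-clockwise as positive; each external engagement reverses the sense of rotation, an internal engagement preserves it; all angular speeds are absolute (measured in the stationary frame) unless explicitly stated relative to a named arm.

fixed-axis compound train

topology: fixed-axis compound train — 4 meshes, A→E
classification: fixed-axis compound train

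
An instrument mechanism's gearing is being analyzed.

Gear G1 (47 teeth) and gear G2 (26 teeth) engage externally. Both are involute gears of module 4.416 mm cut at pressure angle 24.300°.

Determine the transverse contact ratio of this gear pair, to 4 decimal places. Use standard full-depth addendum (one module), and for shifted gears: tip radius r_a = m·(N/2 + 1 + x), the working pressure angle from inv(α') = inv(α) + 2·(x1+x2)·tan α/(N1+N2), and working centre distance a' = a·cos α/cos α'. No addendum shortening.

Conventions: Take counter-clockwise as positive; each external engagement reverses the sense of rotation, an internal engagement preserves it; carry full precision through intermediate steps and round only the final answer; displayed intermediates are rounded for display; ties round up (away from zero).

topology: single-mesh involute geometry — m = 4.416, 47T/26T pair
base radii: r_b1 = 94.581786, r_b2 = 52.321839
tip radii: r_a1 = 108.192000, r_a2 = 61.824000
no profile shift: α' = α, a' = a
action lengths: √(r_a1²−r_b1²) = 52.533747, √(r_a2²−r_b2²) = 32.933753
base pitch p_b = π·m·cos α = 12.644147
CR = (52.533747 + 32.933753 − 161.184000·sin 24.30000°)/12.644147 = 1.513583
contact ratio ≈ 1.5136

1.5136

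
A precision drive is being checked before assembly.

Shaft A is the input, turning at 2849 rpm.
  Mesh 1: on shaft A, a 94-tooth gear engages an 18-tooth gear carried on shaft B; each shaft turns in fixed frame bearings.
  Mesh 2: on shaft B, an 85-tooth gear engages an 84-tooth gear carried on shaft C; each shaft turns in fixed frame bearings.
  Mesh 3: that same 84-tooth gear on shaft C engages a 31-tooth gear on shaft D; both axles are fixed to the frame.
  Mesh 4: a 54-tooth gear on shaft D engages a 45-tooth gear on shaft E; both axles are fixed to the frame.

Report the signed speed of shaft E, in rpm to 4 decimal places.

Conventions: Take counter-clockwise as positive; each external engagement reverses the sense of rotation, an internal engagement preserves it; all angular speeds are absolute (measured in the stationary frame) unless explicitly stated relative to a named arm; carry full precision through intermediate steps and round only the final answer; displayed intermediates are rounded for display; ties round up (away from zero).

class = fixed-axis compound train [4 meshes; 4 ratios multiply, 4 sense flips]
mesh 1 [94T→18T]: ω = 2849.0000×94/18 = 14878.1111 rpm, sense flips to −
mesh 2 [85T→84T]: ω = 14878.1111×85/84 = 15055.2315 rpm, sense flips to +
mesh 3 [84T→31T]: ω = 15055.2315×84/31 = 40794.8208 rpm, sense flips to −
mesh 4 [54T→45T]: ω = 40794.8208×54/45 = 48953.7849 rpm, sense flips to +
signed output speed = +48953.7849 rpm

+48953.7849 rpm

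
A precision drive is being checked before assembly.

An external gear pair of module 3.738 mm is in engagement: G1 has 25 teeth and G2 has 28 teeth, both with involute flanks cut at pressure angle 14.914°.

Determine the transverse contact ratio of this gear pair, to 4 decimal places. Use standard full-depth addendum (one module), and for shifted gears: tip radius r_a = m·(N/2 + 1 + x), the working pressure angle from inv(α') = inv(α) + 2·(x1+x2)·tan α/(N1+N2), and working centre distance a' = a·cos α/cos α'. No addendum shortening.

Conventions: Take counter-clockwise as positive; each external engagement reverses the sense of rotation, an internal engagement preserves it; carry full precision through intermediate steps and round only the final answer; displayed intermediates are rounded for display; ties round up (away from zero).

class = single-mesh tooth geometry [involute pair 25T × 28T, m = 3.738]
base radii: r_b1 = 45.150985, r_b2 = 50.569103
tip radii: r_a1 = 50.463000, r_a2 = 56.070000
no profile shift: α' = α, a' = a
action lengths: √(r_a1²−r_b1²) = 22.536701, √(r_a2²−r_b2²) = 24.220047
base pitch p_b = π·m·cos α = 11.347680
CR = (22.536701 + 24.220047 − 99.057000·sin 14.91400°)/11.347680 = 1.873736
contact ratio ≈ 1.8737

1.8737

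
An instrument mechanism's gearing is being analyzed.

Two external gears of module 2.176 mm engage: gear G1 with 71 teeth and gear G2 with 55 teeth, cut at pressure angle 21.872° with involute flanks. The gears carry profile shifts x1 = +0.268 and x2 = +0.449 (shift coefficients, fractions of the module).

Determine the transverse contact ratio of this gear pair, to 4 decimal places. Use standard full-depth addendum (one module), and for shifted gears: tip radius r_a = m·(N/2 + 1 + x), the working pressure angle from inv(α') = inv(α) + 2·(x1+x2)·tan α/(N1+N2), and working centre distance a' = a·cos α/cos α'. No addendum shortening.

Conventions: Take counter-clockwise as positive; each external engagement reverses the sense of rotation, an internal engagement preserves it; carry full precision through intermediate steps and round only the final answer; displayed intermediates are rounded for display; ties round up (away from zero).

1.6182

topology: single-mesh involute geometry — m = 2.176, 71T/55T pair
base radii: r_b1 = 71.687567, r_b2 = 55.532622
tip radii: r_a1 = 80.007168, r_a2 = 62.993024
inv(α') = inv(21.872°) + 2·(+0.268+0.449)·tan α/(71+55) = 0.02426011  ⇒  α' = 23.37810°
a' = a·cos α / cos α' = 137.0880·cos 21.872°/cos 23.37810° = 138.598226
action lengths: √(r_a1²−r_b1²) = 35.525198, √(r_a2²−r_b2²) = 29.736324
base pitch p_b = π·m·cos α = 6.344032
CR = (35.525198 + 29.736324 − 138.598226·sin 23.37810°)/6.344032 = 1.618236
contact ratio ≈ 1.6182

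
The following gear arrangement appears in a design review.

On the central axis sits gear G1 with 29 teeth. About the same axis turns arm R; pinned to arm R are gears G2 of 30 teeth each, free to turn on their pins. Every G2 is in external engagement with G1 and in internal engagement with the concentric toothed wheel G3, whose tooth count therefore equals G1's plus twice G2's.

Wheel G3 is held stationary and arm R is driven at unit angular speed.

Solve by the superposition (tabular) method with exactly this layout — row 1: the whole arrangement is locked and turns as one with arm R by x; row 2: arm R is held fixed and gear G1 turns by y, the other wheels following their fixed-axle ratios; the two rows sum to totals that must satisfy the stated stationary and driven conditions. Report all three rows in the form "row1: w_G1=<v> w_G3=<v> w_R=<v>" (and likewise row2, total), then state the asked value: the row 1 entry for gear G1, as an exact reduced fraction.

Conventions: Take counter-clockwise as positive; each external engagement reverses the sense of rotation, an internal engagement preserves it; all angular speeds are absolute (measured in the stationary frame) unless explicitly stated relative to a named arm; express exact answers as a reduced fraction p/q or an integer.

row1: w_G1=1 w_G3=1 w_R=1
row2: w_G1=89/29 w_G3=-1 w_R=0
total: w_G1=118/29 w_G3=0 w_R=1
asked value: 1

recognized (axles ride arm R): planetary set, 29/30/89 teeth
row 1 (train locked, turned with arm): all members turn x
superposition row 2 [arm held]: sun y, ring −(29/89)·y, arm 0
boundary: total ω_ring = x − (29/89)·y = 0 and total ω_arm = x = 1  ⇒  y = 89/29, x = 1
row 2 ring = −(29/89)·89/29 = -1
totals (row 1 + row 2): sun 1 + 89/29 = 118/29, ring 1 + (-1) = 0, arm 1 + 0 = 1
asked cell (row1, sun) = 1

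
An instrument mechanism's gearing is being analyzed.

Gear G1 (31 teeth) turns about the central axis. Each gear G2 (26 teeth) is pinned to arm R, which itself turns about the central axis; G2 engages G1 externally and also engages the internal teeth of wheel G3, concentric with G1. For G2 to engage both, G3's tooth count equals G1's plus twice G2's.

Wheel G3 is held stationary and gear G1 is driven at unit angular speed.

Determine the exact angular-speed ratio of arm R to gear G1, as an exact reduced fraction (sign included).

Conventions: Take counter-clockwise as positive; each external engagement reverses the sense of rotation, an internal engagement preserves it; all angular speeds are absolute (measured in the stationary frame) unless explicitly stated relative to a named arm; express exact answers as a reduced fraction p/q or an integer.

31/114

class = planetary set [G3 = 31+2·26 = 83; Willis about the carrier]
ring teeth: 31 + 2·26 = 83
31(ω_sun−ω_arm) = −83(ω_ring−ω_arm),  ω_ring = 0, ω_sun = 1
31(1−ω_arm) = −83(0−ω_arm)  ⇒  114·ω_arm = 31  ⇒  ω_arm = 31/114
ω_out/ω_in = 31/114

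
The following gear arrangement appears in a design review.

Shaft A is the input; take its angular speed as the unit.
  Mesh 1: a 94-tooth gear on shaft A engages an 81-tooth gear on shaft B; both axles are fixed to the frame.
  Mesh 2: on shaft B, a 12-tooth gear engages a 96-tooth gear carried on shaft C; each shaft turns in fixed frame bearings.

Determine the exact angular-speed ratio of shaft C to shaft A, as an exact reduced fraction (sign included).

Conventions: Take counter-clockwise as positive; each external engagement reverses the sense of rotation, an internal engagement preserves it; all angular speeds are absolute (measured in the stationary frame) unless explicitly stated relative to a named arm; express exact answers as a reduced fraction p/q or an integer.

47/324

class = fixed-axis compound train [2 meshes; 2 ratios multiply, 2 sense flips]
mesh 1 [94T→81T]: running ratio 94/81, sense −
mesh 2 [12T→96T]: running ratio 47/324, sense +
ω_out/ω_in = 47/324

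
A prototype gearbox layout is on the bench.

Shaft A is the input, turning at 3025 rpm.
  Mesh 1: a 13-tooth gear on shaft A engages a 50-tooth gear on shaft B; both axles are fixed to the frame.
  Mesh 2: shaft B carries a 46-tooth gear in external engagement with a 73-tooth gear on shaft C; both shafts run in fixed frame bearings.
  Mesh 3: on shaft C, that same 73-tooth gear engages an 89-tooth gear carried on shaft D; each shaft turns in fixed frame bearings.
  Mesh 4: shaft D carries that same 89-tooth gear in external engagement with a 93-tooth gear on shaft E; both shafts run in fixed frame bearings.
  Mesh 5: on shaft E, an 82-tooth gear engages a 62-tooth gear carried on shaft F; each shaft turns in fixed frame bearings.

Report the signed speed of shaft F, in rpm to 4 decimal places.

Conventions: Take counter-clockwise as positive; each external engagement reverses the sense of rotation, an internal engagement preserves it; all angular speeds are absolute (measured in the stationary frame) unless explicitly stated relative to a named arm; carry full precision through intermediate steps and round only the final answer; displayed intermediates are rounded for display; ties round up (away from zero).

-514.5123 rpm

class = fixed-axis compound train [5 meshes; 5 ratios multiply, 5 sense flips]
mesh 1 [13T→50T]: ω = 3025.0000×13/50 = 786.5000 rpm, sense flips to −
mesh 2 [46T→73T]: ω = 786.5000×46/73 = 495.6027 rpm, sense flips to +
mesh 3 [73T→89T]: ω = 495.6027×73/89 = 406.5056 rpm, sense flips to −
mesh 4 [89T→93T]: ω = 406.5056×89/93 = 389.0215 rpm, sense flips to +
mesh 5 [82T→62T]: ω = 389.0215×82/62 = 514.5123 rpm, sense flips to −
signed output speed = -514.5123 rpm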